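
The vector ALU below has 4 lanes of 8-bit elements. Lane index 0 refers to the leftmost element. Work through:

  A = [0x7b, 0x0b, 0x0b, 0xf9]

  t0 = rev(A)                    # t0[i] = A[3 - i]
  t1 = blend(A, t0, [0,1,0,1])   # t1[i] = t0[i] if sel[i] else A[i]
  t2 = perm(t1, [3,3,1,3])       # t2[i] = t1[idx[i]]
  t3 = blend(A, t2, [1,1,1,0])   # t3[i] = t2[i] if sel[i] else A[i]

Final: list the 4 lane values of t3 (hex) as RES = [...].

RES = [ 0x7b  0x7b  0x0b  0xf9 ]

  t0: f9 0b 0b 7b
  t1: 7b 0b 0b 7b
  t2: 7b 7b 0b 7b
  t3: 7b 7b 0b f9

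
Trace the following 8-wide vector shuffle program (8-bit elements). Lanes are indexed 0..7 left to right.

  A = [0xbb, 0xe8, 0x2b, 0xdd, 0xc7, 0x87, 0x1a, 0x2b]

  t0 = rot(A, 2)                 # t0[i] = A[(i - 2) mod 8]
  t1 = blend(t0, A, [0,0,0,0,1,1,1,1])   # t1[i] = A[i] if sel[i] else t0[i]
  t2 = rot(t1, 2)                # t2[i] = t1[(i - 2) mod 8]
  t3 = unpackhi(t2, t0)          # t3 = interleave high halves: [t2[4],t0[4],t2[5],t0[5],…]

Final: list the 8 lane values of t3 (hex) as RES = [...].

t0 = [0x1a, 0x2b, 0xbb, 0xe8, 0x2b, 0xdd, 0xc7, 0x87]
t1 = [0x1a, 0x2b, 0xbb, 0xe8, 0xc7, 0x87, 0x1a, 0x2b]
t2 = [0x1a, 0x2b, 0x1a, 0x2b, 0xbb, 0xe8, 0xc7, 0x87]
t3 = [0xbb, 0x2b, 0xe8, 0xdd, 0xc7, 0xc7, 0x87, 0x87]

RES = [ 0xbb  0x2b  0xe8  0xdd  0xc7  0xc7  0x87  0x87 ]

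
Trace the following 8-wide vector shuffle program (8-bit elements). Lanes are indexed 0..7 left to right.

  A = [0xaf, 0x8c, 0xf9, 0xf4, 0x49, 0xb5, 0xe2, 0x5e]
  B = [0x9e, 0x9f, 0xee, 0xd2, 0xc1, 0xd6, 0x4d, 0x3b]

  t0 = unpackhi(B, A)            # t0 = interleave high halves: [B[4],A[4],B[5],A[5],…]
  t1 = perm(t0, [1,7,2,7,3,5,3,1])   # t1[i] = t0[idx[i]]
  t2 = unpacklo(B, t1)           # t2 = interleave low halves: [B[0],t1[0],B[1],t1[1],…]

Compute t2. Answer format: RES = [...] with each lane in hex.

  t0: c1 49 d6 b5 4d e2 3b 5e
  t1: 49 5e d6 5e b5 e2 b5 49
  t2: 9e 49 9f 5e ee d6 d2 5e

RES = [ 0x9e  0x49  0x9f  0x5e  0xee  0xd6  0xd2  0x5e ]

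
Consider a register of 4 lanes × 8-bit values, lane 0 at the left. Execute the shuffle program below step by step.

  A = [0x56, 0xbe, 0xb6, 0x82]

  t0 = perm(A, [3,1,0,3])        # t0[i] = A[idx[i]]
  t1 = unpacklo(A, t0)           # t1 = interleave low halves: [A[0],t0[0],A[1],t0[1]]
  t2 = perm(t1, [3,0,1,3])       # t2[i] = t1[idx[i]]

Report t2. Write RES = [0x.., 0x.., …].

RES = [0xbe, 0x56, 0x82, 0xbe]

→ t0 |82|be|56|82|
→ t1 |56|82|be|be|
→ t2 |be|56|82|be|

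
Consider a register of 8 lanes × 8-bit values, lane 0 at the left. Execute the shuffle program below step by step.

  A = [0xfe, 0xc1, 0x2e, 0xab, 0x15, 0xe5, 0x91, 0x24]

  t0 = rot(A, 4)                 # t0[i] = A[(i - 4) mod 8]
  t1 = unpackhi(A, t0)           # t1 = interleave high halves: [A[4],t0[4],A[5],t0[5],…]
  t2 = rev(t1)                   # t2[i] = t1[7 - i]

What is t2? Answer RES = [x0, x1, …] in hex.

t0 = [0x15, 0xe5, 0x91, 0x24, 0xfe, 0xc1, 0x2e, 0xab]
t1 = [0x15, 0xfe, 0xe5, 0xc1, 0x91, 0x2e, 0x24, 0xab]
t2 = [0xab, 0x24, 0x2e, 0x91, 0xc1, 0xe5, 0xfe, 0x15]

RES = [ 0xab  0x24  0x2e  0x91  0xc1  0xe5  0xfe  0x15 ]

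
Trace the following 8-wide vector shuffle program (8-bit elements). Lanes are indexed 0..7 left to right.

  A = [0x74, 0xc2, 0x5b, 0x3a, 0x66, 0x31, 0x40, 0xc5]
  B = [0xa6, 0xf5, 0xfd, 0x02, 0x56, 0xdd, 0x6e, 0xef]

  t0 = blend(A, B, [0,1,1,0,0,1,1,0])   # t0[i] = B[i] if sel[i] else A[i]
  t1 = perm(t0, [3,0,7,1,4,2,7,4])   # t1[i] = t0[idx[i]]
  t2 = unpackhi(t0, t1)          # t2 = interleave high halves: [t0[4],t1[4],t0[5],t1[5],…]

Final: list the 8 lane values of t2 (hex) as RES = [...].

  t0: 74 f5 fd 3a 66 dd 6e c5
  t1: 3a 74 c5 f5 66 fd c5 66
  t2: 66 66 dd fd 6e c5 c5 66

RES = [0x66, 0x66, 0xdd, 0xfd, 0x6e, 0xc5, 0xc5, 0x66]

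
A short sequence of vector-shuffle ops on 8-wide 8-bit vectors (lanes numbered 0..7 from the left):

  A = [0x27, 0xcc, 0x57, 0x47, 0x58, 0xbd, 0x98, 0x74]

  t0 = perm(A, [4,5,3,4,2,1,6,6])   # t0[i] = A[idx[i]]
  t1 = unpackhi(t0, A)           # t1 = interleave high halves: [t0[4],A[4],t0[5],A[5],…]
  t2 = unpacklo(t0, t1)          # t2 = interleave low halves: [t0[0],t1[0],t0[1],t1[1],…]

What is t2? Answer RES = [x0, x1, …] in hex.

RES = [ 0x58  0x57  0xbd  0x58  0x47  0xcc  0x58  0xbd ]

t0 = [0x58, 0xbd, 0x47, 0x58, 0x57, 0xcc, 0x98, 0x98]
t1 = [0x57, 0x58, 0xcc, 0xbd, 0x98, 0x98, 0x98, 0x74]
t2 = [0x58, 0x57, 0xbd, 0x58, 0x47, 0xcc, 0x58, 0xbd]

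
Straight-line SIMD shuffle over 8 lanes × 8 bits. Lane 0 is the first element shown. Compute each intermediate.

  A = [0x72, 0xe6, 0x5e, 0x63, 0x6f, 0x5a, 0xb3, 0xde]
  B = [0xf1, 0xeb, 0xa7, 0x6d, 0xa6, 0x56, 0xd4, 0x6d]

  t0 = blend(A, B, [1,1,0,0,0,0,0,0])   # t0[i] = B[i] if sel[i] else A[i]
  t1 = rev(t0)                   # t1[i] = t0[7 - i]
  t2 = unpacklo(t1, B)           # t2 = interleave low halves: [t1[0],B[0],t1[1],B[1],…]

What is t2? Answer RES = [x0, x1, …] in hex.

→ t0 |f1|eb|5e|63|6f|5a|b3|de|
→ t1 |de|b3|5a|6f|63|5e|eb|f1|
→ t2 |de|f1|b3|eb|5a|a7|6f|6d|

RES = [ 0xde  0xf1  0xb3  0xeb  0x5a  0xa7  0x6f  0x6d ]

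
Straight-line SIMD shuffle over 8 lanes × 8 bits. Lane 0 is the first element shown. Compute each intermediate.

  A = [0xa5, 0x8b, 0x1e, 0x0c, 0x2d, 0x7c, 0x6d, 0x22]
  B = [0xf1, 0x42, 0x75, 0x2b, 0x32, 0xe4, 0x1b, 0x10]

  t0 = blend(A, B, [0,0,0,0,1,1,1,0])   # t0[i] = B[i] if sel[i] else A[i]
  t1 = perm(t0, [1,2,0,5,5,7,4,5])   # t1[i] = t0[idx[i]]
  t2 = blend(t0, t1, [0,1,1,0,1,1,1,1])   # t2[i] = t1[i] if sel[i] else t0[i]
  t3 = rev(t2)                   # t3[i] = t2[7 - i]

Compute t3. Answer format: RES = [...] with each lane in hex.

RES = [ 0xe4  0x32  0x22  0xe4  0x0c  0xa5  0x1e  0xa5 ]

→ t0 |a5|8b|1e|0c|32|e4|1b|22|
→ t1 |8b|1e|a5|e4|e4|22|32|e4|
→ t2 |a5|1e|a5|0c|e4|22|32|e4|
→ t3 |e4|32|22|e4|0c|a5|1e|a5|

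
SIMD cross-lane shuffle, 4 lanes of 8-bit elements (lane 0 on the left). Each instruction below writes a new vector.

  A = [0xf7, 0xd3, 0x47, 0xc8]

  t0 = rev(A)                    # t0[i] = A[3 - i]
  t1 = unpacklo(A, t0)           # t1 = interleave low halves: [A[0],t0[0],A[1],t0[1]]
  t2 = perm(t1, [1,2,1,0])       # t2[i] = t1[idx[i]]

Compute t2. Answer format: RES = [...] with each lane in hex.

→ t0 |c8|47|d3|f7|
→ t1 |f7|c8|d3|47|
→ t2 |c8|d3|c8|f7|

RES = [ 0xc8  0xd3  0xc8  0xf7 ]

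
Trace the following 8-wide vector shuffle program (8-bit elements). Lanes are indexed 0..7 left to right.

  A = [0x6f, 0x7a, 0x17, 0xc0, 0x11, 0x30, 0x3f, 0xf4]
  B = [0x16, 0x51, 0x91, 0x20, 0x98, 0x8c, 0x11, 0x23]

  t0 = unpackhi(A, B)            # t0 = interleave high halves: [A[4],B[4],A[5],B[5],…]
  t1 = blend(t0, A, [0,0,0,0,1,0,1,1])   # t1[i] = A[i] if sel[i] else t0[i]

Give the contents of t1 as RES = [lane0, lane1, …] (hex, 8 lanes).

RES = [ 0x11  0x98  0x30  0x8c  0x11  0x11  0x3f  0xf4 ]

  t0: 11 98 30 8c 3f 11 f4 23
  t1: 11 98 30 8c 11 11 3f f4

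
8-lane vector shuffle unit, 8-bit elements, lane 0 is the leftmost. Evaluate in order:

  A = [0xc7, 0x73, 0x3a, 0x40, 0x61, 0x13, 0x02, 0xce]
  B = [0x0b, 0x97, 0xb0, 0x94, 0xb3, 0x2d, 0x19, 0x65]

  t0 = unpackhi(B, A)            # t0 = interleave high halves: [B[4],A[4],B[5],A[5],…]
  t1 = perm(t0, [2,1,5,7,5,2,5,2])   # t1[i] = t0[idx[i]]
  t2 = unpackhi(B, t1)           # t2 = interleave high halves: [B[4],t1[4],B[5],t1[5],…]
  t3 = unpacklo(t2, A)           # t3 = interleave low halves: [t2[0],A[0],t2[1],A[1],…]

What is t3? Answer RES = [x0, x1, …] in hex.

RES = [0xb3, 0xc7, 0x02, 0x73, 0x2d, 0x3a, 0x2d, 0x40]

→ t0 |b3|61|2d|13|19|02|65|ce|
→ t1 |2d|61|02|ce|02|2d|02|2d|
→ t2 |b3|02|2d|2d|19|02|65|2d|
→ t3 |b3|c7|02|73|2d|3a|2d|40|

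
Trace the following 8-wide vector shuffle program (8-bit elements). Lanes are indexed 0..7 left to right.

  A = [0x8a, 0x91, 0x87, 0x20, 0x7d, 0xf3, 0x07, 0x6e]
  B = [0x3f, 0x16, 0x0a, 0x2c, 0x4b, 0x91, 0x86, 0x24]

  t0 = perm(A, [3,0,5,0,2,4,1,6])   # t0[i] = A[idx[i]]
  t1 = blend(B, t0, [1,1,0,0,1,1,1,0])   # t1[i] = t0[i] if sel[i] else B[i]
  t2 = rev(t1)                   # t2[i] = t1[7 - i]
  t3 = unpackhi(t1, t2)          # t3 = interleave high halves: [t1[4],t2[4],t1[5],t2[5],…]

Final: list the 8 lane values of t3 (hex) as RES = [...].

t0 = [0x20, 0x8a, 0xf3, 0x8a, 0x87, 0x7d, 0x91, 0x07]
t1 = [0x20, 0x8a, 0x0a, 0x2c, 0x87, 0x7d, 0x91, 0x24]
t2 = [0x24, 0x91, 0x7d, 0x87, 0x2c, 0x0a, 0x8a, 0x20]
t3 = [0x87, 0x2c, 0x7d, 0x0a, 0x91, 0x8a, 0x24, 0x20]

RES = [ 0x87  0x2c  0x7d  0x0a  0x91  0x8a  0x24  0x20 ]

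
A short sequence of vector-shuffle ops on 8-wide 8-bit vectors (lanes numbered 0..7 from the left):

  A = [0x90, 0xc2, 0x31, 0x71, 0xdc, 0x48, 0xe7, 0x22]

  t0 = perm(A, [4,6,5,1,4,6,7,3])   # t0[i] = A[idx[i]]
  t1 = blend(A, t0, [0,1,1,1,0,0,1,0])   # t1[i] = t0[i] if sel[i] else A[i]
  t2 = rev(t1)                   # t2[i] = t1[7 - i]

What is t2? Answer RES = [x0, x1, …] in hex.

→ t0 |dc|e7|48|c2|dc|e7|22|71|
→ t1 |90|e7|48|c2|dc|48|22|22|
→ t2 |22|22|48|dc|c2|48|e7|90|

RES = [0x22, 0x22, 0x48, 0xdc, 0xc2, 0x48, 0xe7, 0x90]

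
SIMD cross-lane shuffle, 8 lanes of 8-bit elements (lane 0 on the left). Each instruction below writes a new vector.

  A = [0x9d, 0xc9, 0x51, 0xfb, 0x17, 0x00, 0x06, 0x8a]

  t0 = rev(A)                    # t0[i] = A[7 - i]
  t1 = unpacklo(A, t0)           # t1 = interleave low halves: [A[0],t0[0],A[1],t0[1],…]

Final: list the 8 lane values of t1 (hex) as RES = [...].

RES = [0x9d, 0x8a, 0xc9, 0x06, 0x51, 0x00, 0xfb, 0x17]

t0 = [0x8a, 0x06, 0x00, 0x17, 0xfb, 0x51, 0xc9, 0x9d]
t1 = [0x9d, 0x8a, 0xc9, 0x06, 0x51, 0x00, 0xfb, 0x17]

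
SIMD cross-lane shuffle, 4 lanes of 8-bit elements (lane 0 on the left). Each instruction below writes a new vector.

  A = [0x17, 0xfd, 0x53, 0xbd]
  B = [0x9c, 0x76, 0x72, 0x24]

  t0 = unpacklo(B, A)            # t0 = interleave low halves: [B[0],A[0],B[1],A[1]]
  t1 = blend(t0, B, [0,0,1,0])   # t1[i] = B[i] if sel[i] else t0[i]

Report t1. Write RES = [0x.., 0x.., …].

RES = [ 0x9c  0x17  0x72  0xfd ]

→ t0 |9c|17|76|fd|
→ t1 |9c|17|72|fd|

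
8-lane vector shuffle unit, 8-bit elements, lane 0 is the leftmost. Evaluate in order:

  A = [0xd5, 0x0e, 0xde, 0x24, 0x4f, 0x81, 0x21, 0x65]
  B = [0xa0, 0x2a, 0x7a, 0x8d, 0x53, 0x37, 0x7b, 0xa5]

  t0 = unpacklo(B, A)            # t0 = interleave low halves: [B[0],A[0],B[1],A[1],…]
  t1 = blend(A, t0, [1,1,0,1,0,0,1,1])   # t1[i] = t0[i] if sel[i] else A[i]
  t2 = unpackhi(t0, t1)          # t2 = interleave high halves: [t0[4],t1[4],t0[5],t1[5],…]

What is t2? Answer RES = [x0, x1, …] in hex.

RES = [0x7a, 0x4f, 0xde, 0x81, 0x8d, 0x8d, 0x24, 0x24]

t0 = [0xa0, 0xd5, 0x2a, 0x0e, 0x7a, 0xde, 0x8d, 0x24]
t1 = [0xa0, 0xd5, 0xde, 0x0e, 0x4f, 0x81, 0x8d, 0x24]
t2 = [0x7a, 0x4f, 0xde, 0x81, 0x8d, 0x8d, 0x24, 0x24]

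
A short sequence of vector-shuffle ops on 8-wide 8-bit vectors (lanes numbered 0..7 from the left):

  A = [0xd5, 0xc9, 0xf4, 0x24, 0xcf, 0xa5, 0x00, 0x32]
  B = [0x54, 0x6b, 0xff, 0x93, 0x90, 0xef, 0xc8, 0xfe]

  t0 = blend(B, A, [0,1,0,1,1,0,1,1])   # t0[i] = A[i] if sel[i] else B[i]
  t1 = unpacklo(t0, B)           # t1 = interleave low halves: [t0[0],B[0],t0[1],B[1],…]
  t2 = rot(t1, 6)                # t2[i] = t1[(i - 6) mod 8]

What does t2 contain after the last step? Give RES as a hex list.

  t0: 54 c9 ff 24 cf ef 00 32
  t1: 54 54 c9 6b ff ff 24 93
  t2: c9 6b ff ff 24 93 54 54

RES = [ 0xc9  0x6b  0xff  0xff  0x24  0x93  0x54  0x54 ]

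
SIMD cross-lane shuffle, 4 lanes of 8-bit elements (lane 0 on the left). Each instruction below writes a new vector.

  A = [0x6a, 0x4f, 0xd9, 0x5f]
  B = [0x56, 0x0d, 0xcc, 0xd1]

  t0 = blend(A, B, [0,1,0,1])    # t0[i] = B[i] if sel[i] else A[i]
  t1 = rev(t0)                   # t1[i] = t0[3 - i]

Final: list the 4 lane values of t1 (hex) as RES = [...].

RES = [0xd1, 0xd9, 0x0d, 0x6a]

→ t0 |6a|0d|d9|d1|
→ t1 |d1|d9|0d|6a|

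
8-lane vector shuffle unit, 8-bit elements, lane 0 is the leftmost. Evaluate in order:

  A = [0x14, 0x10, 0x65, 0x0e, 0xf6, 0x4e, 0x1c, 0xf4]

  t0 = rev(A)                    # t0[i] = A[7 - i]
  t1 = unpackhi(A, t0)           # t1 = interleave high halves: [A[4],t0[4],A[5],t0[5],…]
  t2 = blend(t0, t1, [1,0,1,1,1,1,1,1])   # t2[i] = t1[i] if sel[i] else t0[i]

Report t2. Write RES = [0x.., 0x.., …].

RES = [ 0xf6  0x1c  0x4e  0x65  0x1c  0x10  0xf4  0x14 ]

t0 = [0xf4, 0x1c, 0x4e, 0xf6, 0x0e, 0x65, 0x10, 0x14]
t1 = [0xf6, 0x0e, 0x4e, 0x65, 0x1c, 0x10, 0xf4, 0x14]
t2 = [0xf6, 0x1c, 0x4e, 0x65, 0x1c, 0x10, 0xf4, 0x14]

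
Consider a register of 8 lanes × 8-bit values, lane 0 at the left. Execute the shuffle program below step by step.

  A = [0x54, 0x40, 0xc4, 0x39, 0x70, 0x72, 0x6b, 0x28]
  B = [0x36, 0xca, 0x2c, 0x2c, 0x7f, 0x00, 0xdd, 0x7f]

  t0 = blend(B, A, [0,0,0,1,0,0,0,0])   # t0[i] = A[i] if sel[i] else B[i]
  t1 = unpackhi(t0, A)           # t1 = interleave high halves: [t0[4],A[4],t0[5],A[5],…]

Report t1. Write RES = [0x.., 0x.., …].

RES = [ 0x7f  0x70  0x00  0x72  0xdd  0x6b  0x7f  0x28 ]

t0 = [0x36, 0xca, 0x2c, 0x39, 0x7f, 0x00, 0xdd, 0x7f]
t1 = [0x7f, 0x70, 0x00, 0x72, 0xdd, 0x6b, 0x7f, 0x28]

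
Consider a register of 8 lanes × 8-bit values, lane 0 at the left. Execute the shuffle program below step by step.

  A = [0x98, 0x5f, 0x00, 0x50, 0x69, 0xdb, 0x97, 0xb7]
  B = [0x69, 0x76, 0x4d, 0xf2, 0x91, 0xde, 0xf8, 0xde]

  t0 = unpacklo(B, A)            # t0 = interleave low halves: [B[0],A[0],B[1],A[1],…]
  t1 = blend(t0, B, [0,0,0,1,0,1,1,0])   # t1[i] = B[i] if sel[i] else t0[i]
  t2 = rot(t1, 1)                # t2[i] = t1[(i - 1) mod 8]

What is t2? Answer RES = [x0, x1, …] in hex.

RES = [ 0x50  0x69  0x98  0x76  0xf2  0x4d  0xde  0xf8 ]

t0 = [0x69, 0x98, 0x76, 0x5f, 0x4d, 0x00, 0xf2, 0x50]
t1 = [0x69, 0x98, 0x76, 0xf2, 0x4d, 0xde, 0xf8, 0x50]
t2 = [0x50, 0x69, 0x98, 0x76, 0xf2, 0x4d, 0xde, 0xf8]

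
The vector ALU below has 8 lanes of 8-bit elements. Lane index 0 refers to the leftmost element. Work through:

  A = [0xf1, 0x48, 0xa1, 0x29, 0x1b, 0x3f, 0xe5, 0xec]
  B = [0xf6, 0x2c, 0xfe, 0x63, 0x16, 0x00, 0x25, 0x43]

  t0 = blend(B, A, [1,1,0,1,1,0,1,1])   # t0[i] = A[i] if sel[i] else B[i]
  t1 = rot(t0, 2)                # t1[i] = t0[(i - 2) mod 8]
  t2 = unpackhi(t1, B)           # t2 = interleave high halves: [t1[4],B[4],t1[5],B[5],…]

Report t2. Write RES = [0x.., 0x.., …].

t0 = [0xf1, 0x48, 0xfe, 0x29, 0x1b, 0x00, 0xe5, 0xec]
t1 = [0xe5, 0xec, 0xf1, 0x48, 0xfe, 0x29, 0x1b, 0x00]
t2 = [0xfe, 0x16, 0x29, 0x00, 0x1b, 0x25, 0x00, 0x43]

RES = [ 0xfe  0x16  0x29  0x00  0x1b  0x25  0x00  0x43 ]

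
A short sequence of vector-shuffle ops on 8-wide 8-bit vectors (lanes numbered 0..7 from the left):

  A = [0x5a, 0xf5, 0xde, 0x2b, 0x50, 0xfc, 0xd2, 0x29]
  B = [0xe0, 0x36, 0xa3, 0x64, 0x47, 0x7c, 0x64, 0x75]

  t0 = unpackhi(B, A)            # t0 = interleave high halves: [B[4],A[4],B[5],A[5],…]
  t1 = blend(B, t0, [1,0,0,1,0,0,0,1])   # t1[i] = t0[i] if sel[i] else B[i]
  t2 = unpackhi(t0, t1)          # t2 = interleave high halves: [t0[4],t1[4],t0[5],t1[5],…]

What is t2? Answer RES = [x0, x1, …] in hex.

RES = [0x64, 0x47, 0xd2, 0x7c, 0x75, 0x64, 0x29, 0x29]

  t0: 47 50 7c fc 64 d2 75 29
  t1: 47 36 a3 fc 47 7c 64 29
  t2: 64 47 d2 7c 75 64 29 29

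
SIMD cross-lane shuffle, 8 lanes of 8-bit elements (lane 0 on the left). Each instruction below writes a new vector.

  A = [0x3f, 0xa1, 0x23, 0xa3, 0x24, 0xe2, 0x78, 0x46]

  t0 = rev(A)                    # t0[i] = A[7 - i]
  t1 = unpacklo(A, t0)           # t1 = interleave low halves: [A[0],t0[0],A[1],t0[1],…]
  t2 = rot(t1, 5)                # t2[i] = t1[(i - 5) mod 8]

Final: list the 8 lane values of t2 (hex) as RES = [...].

RES = [ 0x78  0x23  0xe2  0xa3  0x24  0x3f  0x46  0xa1 ]

→ t0 |46|78|e2|24|a3|23|a1|3f|
→ t1 |3f|46|a1|78|23|e2|a3|24|
→ t2 |78|23|e2|a3|24|3f|46|a1|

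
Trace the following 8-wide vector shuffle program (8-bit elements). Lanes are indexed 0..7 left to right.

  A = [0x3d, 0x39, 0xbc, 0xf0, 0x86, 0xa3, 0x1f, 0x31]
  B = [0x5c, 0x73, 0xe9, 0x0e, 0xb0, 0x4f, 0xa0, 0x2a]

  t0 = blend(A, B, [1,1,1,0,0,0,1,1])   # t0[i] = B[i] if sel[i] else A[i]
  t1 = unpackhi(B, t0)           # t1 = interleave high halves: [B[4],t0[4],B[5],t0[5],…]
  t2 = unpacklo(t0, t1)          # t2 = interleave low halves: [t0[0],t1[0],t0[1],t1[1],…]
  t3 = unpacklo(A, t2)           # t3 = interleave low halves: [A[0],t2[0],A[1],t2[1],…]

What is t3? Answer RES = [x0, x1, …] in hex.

→ t0 |5c|73|e9|f0|86|a3|a0|2a|
→ t1 |b0|86|4f|a3|a0|a0|2a|2a|
→ t2 |5c|b0|73|86|e9|4f|f0|a3|
→ t3 |3d|5c|39|b0|bc|73|f0|86|

RES = [ 0x3d  0x5c  0x39  0xb0  0xbc  0x73  0xf0  0x86 ]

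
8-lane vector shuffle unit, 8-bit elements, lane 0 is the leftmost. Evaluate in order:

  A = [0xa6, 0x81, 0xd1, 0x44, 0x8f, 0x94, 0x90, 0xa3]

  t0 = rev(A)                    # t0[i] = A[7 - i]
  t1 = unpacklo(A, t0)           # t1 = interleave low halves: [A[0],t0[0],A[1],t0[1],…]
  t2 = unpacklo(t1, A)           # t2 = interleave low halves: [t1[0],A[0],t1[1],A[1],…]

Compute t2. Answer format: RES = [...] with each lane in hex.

RES = [ 0xa6  0xa6  0xa3  0x81  0x81  0xd1  0x90  0x44 ]

t0 = [0xa3, 0x90, 0x94, 0x8f, 0x44, 0xd1, 0x81, 0xa6]
t1 = [0xa6, 0xa3, 0x81, 0x90, 0xd1, 0x94, 0x44, 0x8f]
t2 = [0xa6, 0xa6, 0xa3, 0x81, 0x81, 0xd1, 0x90, 0x44]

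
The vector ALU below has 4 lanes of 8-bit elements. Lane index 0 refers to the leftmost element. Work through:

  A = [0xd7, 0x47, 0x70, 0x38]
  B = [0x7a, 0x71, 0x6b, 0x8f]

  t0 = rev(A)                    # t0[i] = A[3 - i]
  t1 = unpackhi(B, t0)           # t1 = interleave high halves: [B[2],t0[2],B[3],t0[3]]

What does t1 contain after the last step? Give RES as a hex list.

t0 = [0x38, 0x70, 0x47, 0xd7]
t1 = [0x6b, 0x47, 0x8f, 0xd7]

RES = [ 0x6b  0x47  0x8f  0xd7 ]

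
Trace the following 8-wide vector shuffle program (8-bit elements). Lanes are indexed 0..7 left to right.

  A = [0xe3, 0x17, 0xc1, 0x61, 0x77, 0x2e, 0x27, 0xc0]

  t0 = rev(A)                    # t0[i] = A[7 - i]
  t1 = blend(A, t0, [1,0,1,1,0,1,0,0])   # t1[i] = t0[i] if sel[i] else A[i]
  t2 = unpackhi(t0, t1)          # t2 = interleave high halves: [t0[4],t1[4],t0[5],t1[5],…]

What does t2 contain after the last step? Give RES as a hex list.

RES = [0x61, 0x77, 0xc1, 0xc1, 0x17, 0x27, 0xe3, 0xc0]

t0 = [0xc0, 0x27, 0x2e, 0x77, 0x61, 0xc1, 0x17, 0xe3]
t1 = [0xc0, 0x17, 0x2e, 0x77, 0x77, 0xc1, 0x27, 0xc0]
t2 = [0x61, 0x77, 0xc1, 0xc1, 0x17, 0x27, 0xe3, 0xc0]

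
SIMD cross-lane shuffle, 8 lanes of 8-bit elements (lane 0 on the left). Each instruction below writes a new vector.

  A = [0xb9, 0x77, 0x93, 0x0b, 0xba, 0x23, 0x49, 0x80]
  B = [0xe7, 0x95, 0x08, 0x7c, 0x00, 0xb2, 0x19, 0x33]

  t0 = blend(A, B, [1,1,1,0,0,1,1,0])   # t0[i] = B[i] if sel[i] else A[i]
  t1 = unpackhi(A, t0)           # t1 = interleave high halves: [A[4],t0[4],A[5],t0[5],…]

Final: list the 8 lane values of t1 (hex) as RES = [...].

→ t0 |e7|95|08|0b|ba|b2|19|80|
→ t1 |ba|ba|23|b2|49|19|80|80|

RES = [0xba, 0xba, 0x23, 0xb2, 0x49, 0x19, 0x80, 0x80]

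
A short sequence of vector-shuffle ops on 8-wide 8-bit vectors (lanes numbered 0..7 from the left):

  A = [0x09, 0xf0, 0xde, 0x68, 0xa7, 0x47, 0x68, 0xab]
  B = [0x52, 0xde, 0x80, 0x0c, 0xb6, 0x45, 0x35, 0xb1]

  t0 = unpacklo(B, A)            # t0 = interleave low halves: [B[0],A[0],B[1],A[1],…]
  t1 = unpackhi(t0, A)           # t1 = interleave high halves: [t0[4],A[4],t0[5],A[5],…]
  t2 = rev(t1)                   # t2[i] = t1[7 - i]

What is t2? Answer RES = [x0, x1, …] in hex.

t0 = [0x52, 0x09, 0xde, 0xf0, 0x80, 0xde, 0x0c, 0x68]
t1 = [0x80, 0xa7, 0xde, 0x47, 0x0c, 0x68, 0x68, 0xab]
t2 = [0xab, 0x68, 0x68, 0x0c, 0x47, 0xde, 0xa7, 0x80]

RES = [ 0xab  0x68  0x68  0x0c  0x47  0xde  0xa7  0x80 ]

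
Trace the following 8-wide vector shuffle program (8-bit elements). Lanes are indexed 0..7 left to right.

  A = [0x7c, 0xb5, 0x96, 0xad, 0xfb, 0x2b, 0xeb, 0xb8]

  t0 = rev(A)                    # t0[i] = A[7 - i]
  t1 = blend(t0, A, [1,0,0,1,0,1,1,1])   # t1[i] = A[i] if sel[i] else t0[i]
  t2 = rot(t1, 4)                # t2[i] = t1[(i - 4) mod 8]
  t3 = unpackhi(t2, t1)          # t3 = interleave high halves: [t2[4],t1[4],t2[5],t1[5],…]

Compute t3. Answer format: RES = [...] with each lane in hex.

  t0: b8 eb 2b fb ad 96 b5 7c
  t1: 7c eb 2b ad ad 2b eb b8
  t2: ad 2b eb b8 7c eb 2b ad
  t3: 7c ad eb 2b 2b eb ad b8

RES = [0x7c, 0xad, 0xeb, 0x2b, 0x2b, 0xeb, 0xad, 0xb8]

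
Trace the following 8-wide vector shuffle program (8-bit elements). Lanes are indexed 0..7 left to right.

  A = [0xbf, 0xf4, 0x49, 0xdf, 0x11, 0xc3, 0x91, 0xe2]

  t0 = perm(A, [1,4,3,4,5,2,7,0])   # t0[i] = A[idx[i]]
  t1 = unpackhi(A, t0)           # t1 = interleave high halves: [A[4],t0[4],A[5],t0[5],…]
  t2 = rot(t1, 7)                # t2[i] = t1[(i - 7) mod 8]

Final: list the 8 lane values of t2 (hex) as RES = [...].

t0 = [0xf4, 0x11, 0xdf, 0x11, 0xc3, 0x49, 0xe2, 0xbf]
t1 = [0x11, 0xc3, 0xc3, 0x49, 0x91, 0xe2, 0xe2, 0xbf]
t2 = [0xc3, 0xc3, 0x49, 0x91, 0xe2, 0xe2, 0xbf, 0x11]

RES = [ 0xc3  0xc3  0x49  0x91  0xe2  0xe2  0xbf  0x11 ]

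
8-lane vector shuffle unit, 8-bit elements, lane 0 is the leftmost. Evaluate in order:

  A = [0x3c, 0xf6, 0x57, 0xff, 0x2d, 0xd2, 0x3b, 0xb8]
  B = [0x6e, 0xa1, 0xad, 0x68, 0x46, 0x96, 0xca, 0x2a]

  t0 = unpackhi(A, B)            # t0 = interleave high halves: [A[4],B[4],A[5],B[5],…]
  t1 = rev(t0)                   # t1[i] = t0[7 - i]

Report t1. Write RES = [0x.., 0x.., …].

  t0: 2d 46 d2 96 3b ca b8 2a
  t1: 2a b8 ca 3b 96 d2 46 2d

RES = [0x2a, 0xb8, 0xca, 0x3b, 0x96, 0xd2, 0x46, 0x2d]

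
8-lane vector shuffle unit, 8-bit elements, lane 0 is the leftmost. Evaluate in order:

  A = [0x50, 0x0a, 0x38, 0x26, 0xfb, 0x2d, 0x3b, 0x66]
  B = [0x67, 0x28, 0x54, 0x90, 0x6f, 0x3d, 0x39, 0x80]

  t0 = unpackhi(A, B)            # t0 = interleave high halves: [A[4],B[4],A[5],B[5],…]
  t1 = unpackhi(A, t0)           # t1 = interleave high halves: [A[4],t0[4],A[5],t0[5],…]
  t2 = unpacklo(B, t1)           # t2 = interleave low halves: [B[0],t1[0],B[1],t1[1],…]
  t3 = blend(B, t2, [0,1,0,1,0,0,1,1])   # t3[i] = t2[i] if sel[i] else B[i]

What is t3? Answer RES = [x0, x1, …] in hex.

RES = [0x67, 0xfb, 0x54, 0x3b, 0x6f, 0x3d, 0x90, 0x39]

  t0: fb 6f 2d 3d 3b 39 66 80
  t1: fb 3b 2d 39 3b 66 66 80
  t2: 67 fb 28 3b 54 2d 90 39
  t3: 67 fb 54 3b 6f 3d 90 39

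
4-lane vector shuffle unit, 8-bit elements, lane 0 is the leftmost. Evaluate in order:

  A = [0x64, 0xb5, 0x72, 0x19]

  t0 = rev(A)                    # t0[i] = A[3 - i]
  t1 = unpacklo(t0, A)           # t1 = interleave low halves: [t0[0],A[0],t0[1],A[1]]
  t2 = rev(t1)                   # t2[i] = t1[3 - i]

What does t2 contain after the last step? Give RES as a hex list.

  t0: 19 72 b5 64
  t1: 19 64 72 b5
  t2: b5 72 64 19

RES = [0xb5, 0x72, 0x64, 0x19]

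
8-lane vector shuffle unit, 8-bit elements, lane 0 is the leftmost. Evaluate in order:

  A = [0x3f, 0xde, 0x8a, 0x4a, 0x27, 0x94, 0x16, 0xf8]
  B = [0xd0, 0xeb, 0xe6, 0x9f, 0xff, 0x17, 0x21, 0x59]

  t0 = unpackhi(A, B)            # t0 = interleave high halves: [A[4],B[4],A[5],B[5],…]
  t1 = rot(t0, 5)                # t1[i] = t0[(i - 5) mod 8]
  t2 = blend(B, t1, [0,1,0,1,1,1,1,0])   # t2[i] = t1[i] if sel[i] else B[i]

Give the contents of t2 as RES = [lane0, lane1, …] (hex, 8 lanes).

  t0: 27 ff 94 17 16 21 f8 59
  t1: 17 16 21 f8 59 27 ff 94
  t2: d0 16 e6 f8 59 27 ff 59

RES = [0xd0, 0x16, 0xe6, 0xf8, 0x59, 0x27, 0xff, 0x59]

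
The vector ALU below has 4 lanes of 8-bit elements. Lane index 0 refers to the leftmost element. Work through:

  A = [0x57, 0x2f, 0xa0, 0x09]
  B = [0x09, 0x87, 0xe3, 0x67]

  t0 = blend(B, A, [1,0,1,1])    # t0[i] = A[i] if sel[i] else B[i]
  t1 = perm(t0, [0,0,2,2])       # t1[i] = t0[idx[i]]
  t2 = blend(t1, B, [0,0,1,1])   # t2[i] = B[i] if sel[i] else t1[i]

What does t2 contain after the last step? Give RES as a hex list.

RES = [ 0x57  0x57  0xe3  0x67 ]

→ t0 |57|87|a0|09|
→ t1 |57|57|a0|a0|
→ t2 |57|57|e3|67|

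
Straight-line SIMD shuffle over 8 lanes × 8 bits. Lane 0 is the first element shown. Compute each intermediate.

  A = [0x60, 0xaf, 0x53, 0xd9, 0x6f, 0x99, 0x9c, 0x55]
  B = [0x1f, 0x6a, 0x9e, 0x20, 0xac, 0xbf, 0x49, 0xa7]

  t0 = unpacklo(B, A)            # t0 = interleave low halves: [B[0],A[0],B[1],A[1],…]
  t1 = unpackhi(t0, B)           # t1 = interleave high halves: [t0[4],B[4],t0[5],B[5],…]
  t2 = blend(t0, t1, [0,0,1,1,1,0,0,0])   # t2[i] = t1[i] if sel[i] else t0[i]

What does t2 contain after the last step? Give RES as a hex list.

RES = [0x1f, 0x60, 0x53, 0xbf, 0x20, 0x53, 0x20, 0xd9]

→ t0 |1f|60|6a|af|9e|53|20|d9|
→ t1 |9e|ac|53|bf|20|49|d9|a7|
→ t2 |1f|60|53|bf|20|53|20|d9|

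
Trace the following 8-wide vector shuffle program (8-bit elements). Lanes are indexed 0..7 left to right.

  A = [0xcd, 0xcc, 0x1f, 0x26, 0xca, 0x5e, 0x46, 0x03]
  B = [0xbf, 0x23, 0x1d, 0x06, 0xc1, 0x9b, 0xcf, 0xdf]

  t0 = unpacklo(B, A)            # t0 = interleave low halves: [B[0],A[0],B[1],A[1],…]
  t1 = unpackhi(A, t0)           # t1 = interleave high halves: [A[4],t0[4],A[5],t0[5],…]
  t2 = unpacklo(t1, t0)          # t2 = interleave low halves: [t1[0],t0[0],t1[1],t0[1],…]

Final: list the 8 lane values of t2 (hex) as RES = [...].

t0 = [0xbf, 0xcd, 0x23, 0xcc, 0x1d, 0x1f, 0x06, 0x26]
t1 = [0xca, 0x1d, 0x5e, 0x1f, 0x46, 0x06, 0x03, 0x26]
t2 = [0xca, 0xbf, 0x1d, 0xcd, 0x5e, 0x23, 0x1f, 0xcc]

RES = [0xca, 0xbf, 0x1d, 0xcd, 0x5e, 0x23, 0x1f, 0xcc]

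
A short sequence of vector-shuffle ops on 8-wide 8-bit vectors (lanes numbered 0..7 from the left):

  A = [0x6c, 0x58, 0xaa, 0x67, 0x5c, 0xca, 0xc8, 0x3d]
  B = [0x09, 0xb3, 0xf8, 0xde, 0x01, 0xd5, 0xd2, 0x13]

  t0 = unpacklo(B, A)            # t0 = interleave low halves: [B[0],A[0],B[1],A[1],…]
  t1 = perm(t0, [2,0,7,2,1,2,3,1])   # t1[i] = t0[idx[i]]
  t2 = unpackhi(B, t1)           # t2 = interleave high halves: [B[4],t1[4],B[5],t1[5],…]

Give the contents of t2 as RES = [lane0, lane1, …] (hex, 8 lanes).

RES = [0x01, 0x6c, 0xd5, 0xb3, 0xd2, 0x58, 0x13, 0x6c]

→ t0 |09|6c|b3|58|f8|aa|de|67|
→ t1 |b3|09|67|b3|6c|b3|58|6c|
→ t2 |01|6c|d5|b3|d2|58|13|6c|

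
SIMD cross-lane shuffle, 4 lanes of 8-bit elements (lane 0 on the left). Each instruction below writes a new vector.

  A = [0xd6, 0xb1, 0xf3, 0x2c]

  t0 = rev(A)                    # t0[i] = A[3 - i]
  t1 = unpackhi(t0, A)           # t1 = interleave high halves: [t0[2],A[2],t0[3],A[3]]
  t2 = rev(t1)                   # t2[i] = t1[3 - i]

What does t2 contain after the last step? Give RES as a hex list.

RES = [0x2c, 0xd6, 0xf3, 0xb1]

t0 = [0x2c, 0xf3, 0xb1, 0xd6]
t1 = [0xb1, 0xf3, 0xd6, 0x2c]
t2 = [0x2c, 0xd6, 0xf3, 0xb1]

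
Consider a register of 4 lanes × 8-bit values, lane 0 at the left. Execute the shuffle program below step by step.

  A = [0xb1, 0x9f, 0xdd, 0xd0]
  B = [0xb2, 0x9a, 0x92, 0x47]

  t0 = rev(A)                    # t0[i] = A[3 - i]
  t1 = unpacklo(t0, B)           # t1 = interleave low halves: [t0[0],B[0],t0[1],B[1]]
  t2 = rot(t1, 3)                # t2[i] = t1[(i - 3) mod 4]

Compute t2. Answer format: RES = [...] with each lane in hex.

RES = [ 0xb2  0xdd  0x9a  0xd0 ]

→ t0 |d0|dd|9f|b1|
→ t1 |d0|b2|dd|9a|
→ t2 |b2|dd|9a|d0|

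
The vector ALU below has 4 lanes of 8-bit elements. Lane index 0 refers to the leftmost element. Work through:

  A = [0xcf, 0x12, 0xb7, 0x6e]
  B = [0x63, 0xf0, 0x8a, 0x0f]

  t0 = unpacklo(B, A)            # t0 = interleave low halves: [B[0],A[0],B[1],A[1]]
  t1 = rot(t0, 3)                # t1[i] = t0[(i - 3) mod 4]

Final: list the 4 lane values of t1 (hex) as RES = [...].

RES = [0xcf, 0xf0, 0x12, 0x63]

→ t0 |63|cf|f0|12|
→ t1 |cf|f0|12|63|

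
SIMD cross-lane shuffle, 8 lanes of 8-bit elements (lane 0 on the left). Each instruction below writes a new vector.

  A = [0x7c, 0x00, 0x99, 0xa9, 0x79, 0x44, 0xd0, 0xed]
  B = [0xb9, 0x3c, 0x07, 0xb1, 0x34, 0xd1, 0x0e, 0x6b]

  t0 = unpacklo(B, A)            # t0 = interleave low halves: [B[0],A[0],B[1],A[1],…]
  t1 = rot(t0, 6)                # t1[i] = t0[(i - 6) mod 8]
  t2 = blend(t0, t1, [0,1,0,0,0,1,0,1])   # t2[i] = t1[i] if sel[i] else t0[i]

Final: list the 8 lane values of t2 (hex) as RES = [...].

  t0: b9 7c 3c 00 07 99 b1 a9
  t1: 3c 00 07 99 b1 a9 b9 7c
  t2: b9 00 3c 00 07 a9 b1 7c

RES = [ 0xb9  0x00  0x3c  0x00  0x07  0xa9  0xb1  0x7c ]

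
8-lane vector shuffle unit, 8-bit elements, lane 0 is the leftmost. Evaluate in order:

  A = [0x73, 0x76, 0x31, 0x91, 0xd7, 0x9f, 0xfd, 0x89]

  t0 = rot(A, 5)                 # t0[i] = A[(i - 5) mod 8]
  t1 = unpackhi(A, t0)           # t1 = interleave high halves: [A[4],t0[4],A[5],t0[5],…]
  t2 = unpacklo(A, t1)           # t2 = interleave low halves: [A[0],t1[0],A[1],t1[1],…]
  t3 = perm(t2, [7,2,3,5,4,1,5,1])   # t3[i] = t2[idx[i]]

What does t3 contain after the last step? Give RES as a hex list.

RES = [0x73, 0x76, 0x89, 0x9f, 0x31, 0xd7, 0x9f, 0xd7]

t0 = [0x91, 0xd7, 0x9f, 0xfd, 0x89, 0x73, 0x76, 0x31]
t1 = [0xd7, 0x89, 0x9f, 0x73, 0xfd, 0x76, 0x89, 0x31]
t2 = [0x73, 0xd7, 0x76, 0x89, 0x31, 0x9f, 0x91, 0x73]
t3 = [0x73, 0x76, 0x89, 0x9f, 0x31, 0xd7, 0x9f, 0xd7]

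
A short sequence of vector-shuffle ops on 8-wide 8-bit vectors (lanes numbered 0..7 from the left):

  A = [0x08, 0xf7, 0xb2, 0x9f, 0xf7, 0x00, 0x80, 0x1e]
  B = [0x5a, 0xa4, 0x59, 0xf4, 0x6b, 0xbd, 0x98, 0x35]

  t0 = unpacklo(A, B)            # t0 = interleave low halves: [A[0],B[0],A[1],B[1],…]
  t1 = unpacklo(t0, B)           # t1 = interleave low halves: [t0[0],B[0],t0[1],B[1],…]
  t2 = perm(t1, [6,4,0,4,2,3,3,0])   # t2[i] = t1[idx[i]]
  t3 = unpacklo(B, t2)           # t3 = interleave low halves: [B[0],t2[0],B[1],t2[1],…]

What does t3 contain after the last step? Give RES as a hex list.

RES = [ 0x5a  0xa4  0xa4  0xf7  0x59  0x08  0xf4  0xf7 ]

→ t0 |08|5a|f7|a4|b2|59|9f|f4|
→ t1 |08|5a|5a|a4|f7|59|a4|f4|
→ t2 |a4|f7|08|f7|5a|a4|a4|08|
→ t3 |5a|a4|a4|f7|59|08|f4|f7|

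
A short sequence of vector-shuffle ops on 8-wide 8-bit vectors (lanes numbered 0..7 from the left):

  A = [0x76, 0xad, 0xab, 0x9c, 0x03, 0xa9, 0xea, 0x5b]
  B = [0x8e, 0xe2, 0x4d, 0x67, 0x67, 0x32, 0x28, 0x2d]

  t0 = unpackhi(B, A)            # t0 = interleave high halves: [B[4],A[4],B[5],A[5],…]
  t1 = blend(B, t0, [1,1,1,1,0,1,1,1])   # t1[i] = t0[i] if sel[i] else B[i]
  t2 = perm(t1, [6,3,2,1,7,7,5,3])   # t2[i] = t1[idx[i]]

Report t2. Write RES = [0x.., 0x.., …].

RES = [0x2d, 0xa9, 0x32, 0x03, 0x5b, 0x5b, 0xea, 0xa9]

t0 = [0x67, 0x03, 0x32, 0xa9, 0x28, 0xea, 0x2d, 0x5b]
t1 = [0x67, 0x03, 0x32, 0xa9, 0x67, 0xea, 0x2d, 0x5b]
t2 = [0x2d, 0xa9, 0x32, 0x03, 0x5b, 0x5b, 0xea, 0xa9]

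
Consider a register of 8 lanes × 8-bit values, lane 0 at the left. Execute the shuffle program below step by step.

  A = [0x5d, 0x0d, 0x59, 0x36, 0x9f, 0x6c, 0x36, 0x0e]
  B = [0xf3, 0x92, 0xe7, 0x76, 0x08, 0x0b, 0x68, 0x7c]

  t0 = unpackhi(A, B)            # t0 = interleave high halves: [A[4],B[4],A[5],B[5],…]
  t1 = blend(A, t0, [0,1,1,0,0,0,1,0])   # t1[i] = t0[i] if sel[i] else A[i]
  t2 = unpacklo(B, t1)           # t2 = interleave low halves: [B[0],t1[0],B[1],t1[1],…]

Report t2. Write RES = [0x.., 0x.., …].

→ t0 |9f|08|6c|0b|36|68|0e|7c|
→ t1 |5d|08|6c|36|9f|6c|0e|0e|
→ t2 |f3|5d|92|08|e7|6c|76|36|

RES = [ 0xf3  0x5d  0x92  0x08  0xe7  0x6c  0x76  0x36 ]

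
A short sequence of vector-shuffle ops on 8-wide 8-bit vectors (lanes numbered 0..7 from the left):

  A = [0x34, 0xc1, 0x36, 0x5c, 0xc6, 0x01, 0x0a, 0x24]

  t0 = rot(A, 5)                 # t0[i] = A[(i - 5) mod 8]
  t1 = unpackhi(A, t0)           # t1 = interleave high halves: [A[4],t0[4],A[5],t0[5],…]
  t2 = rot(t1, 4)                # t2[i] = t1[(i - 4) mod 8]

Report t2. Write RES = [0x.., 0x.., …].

→ t0 |5c|c6|01|0a|24|34|c1|36|
→ t1 |c6|24|01|34|0a|c1|24|36|
→ t2 |0a|c1|24|36|c6|24|01|34|

RES = [ 0x0a  0xc1  0x24  0x36  0xc6  0x24  0x01  0x34 ]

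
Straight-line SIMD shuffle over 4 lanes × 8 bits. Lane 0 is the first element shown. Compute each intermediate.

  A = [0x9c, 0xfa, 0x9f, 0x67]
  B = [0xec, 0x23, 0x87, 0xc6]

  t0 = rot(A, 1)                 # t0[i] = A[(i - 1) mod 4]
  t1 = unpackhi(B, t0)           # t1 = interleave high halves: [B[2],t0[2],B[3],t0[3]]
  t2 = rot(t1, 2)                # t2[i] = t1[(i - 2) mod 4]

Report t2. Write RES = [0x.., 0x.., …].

t0 = [0x67, 0x9c, 0xfa, 0x9f]
t1 = [0x87, 0xfa, 0xc6, 0x9f]
t2 = [0xc6, 0x9f, 0x87, 0xfa]

RES = [ 0xc6  0x9f  0x87  0xfa ]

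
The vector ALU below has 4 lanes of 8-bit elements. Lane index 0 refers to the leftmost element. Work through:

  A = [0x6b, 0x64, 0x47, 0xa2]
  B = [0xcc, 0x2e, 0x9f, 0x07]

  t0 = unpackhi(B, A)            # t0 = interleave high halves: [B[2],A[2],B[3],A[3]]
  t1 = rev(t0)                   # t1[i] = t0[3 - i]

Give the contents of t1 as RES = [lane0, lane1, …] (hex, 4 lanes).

RES = [0xa2, 0x07, 0x47, 0x9f]

→ t0 |9f|47|07|a2|
→ t1 |a2|07|47|9f|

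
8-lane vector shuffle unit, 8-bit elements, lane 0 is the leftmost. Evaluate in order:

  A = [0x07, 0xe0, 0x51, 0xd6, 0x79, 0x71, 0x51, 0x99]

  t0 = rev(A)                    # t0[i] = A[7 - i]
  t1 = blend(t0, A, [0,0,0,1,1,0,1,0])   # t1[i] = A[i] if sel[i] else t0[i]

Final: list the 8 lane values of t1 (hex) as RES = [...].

  t0: 99 51 71 79 d6 51 e0 07
  t1: 99 51 71 d6 79 51 51 07

RES = [ 0x99  0x51  0x71  0xd6  0x79  0x51  0x51  0x07 ]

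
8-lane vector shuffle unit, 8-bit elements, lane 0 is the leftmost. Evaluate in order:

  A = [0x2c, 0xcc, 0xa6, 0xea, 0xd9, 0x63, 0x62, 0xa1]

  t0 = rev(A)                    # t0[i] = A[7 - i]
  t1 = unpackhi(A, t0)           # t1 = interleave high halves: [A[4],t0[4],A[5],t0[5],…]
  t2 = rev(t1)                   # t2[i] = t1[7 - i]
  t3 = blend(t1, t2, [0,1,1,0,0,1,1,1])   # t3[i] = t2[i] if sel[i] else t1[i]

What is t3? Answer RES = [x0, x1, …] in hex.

  t0: a1 62 63 d9 ea a6 cc 2c
  t1: d9 ea 63 a6 62 cc a1 2c
  t2: 2c a1 cc 62 a6 63 ea d9
  t3: d9 a1 cc a6 62 63 ea d9

RES = [0xd9, 0xa1, 0xcc, 0xa6, 0x62, 0x63, 0xea, 0xd9]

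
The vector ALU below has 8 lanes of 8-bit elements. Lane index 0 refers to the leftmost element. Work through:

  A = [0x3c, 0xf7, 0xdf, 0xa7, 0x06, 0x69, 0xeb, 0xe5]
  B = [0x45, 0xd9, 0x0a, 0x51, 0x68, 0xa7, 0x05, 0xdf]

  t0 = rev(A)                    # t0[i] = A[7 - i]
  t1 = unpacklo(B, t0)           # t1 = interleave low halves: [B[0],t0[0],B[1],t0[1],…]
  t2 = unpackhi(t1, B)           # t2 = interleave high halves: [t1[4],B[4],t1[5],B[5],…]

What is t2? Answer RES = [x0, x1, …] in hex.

  t0: e5 eb 69 06 a7 df f7 3c
  t1: 45 e5 d9 eb 0a 69 51 06
  t2: 0a 68 69 a7 51 05 06 df

RES = [0x0a, 0x68, 0x69, 0xa7, 0x51, 0x05, 0x06, 0xdf]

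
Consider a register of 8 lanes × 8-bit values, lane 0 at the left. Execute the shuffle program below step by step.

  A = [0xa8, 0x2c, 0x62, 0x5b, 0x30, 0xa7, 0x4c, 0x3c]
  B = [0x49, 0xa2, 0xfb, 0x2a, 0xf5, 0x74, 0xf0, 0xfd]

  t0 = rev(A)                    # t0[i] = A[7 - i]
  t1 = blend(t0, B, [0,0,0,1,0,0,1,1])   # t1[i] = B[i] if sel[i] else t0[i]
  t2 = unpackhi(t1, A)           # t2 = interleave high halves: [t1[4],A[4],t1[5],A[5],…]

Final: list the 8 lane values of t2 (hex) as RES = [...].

RES = [ 0x5b  0x30  0x62  0xa7  0xf0  0x4c  0xfd  0x3c ]

  t0: 3c 4c a7 30 5b 62 2c a8
  t1: 3c 4c a7 2a 5b 62 f0 fd
  t2: 5b 30 62 a7 f0 4c fd 3c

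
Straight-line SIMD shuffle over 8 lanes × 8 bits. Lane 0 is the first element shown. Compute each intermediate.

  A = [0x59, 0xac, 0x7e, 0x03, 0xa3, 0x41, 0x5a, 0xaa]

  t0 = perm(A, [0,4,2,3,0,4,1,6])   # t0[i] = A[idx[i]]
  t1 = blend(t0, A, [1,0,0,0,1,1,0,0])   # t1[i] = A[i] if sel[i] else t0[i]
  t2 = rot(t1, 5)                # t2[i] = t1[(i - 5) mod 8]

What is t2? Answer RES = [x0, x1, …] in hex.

RES = [ 0x03  0xa3  0x41  0xac  0x5a  0x59  0xa3  0x7e ]

→ t0 |59|a3|7e|03|59|a3|ac|5a|
→ t1 |59|a3|7e|03|a3|41|ac|5a|
→ t2 |03|a3|41|ac|5a|59|a3|7e|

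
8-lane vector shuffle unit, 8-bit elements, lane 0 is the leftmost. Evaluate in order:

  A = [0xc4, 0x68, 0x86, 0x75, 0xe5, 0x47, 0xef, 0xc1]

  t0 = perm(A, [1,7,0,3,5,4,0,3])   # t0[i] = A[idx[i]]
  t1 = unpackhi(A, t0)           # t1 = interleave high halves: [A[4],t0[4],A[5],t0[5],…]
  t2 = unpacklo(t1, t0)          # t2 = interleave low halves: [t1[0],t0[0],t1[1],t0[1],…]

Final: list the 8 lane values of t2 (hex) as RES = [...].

RES = [0xe5, 0x68, 0x47, 0xc1, 0x47, 0xc4, 0xe5, 0x75]

t0 = [0x68, 0xc1, 0xc4, 0x75, 0x47, 0xe5, 0xc4, 0x75]
t1 = [0xe5, 0x47, 0x47, 0xe5, 0xef, 0xc4, 0xc1, 0x75]
t2 = [0xe5, 0x68, 0x47, 0xc1, 0x47, 0xc4, 0xe5, 0x75]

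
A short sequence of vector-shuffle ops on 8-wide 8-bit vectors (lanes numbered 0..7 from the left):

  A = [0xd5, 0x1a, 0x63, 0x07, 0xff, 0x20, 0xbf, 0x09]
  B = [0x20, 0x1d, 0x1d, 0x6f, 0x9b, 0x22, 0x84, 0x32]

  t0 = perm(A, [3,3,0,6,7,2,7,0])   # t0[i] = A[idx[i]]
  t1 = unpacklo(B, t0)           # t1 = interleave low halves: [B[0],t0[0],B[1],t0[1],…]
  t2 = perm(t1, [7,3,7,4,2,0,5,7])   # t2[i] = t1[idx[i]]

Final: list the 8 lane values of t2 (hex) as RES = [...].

→ t0 |07|07|d5|bf|09|63|09|d5|
→ t1 |20|07|1d|07|1d|d5|6f|bf|
→ t2 |bf|07|bf|1d|1d|20|d5|bf|

RES = [ 0xbf  0x07  0xbf  0x1d  0x1d  0x20  0xd5  0xbf ]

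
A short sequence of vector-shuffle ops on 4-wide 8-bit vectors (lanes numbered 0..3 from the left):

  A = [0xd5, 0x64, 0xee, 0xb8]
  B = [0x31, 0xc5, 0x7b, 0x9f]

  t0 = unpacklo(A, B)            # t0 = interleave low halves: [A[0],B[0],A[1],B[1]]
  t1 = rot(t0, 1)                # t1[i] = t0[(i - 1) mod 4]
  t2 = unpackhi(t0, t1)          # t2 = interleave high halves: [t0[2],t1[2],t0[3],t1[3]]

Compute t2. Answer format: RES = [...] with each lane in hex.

t0 = [0xd5, 0x31, 0x64, 0xc5]
t1 = [0xc5, 0xd5, 0x31, 0x64]
t2 = [0x64, 0x31, 0xc5, 0x64]

RES = [ 0x64  0x31  0xc5  0x64 ]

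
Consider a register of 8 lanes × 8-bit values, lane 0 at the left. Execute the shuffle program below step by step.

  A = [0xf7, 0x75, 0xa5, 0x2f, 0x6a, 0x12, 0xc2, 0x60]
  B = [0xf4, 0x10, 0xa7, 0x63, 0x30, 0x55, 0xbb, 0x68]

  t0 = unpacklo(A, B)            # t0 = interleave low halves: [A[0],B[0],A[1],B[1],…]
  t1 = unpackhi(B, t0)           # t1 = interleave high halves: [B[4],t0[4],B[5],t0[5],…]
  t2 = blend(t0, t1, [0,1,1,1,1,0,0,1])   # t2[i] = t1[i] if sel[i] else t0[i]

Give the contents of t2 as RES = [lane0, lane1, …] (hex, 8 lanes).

t0 = [0xf7, 0xf4, 0x75, 0x10, 0xa5, 0xa7, 0x2f, 0x63]
t1 = [0x30, 0xa5, 0x55, 0xa7, 0xbb, 0x2f, 0x68, 0x63]
t2 = [0xf7, 0xa5, 0x55, 0xa7, 0xbb, 0xa7, 0x2f, 0x63]

RES = [0xf7, 0xa5, 0x55, 0xa7, 0xbb, 0xa7, 0x2f, 0x63]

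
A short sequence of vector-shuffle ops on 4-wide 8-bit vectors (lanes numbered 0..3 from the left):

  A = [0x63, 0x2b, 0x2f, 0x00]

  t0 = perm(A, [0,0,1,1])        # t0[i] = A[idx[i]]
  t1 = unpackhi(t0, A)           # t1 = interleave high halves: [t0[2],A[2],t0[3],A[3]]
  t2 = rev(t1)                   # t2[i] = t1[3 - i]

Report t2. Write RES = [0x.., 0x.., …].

→ t0 |63|63|2b|2b|
→ t1 |2b|2f|2b|00|
→ t2 |00|2b|2f|2b|

RES = [ 0x00  0x2b  0x2f  0x2b ]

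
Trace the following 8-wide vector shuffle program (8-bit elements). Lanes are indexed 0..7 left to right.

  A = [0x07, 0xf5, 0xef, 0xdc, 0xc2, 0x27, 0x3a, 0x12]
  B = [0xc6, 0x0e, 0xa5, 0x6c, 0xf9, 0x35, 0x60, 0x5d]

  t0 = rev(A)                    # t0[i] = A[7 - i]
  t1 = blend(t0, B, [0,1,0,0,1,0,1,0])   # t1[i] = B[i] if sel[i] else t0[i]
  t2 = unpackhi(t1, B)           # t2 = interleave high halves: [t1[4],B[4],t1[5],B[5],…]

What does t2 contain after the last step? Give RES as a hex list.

RES = [0xf9, 0xf9, 0xef, 0x35, 0x60, 0x60, 0x07, 0x5d]

→ t0 |12|3a|27|c2|dc|ef|f5|07|
→ t1 |12|0e|27|c2|f9|ef|60|07|
→ t2 |f9|f9|ef|35|60|60|07|5d|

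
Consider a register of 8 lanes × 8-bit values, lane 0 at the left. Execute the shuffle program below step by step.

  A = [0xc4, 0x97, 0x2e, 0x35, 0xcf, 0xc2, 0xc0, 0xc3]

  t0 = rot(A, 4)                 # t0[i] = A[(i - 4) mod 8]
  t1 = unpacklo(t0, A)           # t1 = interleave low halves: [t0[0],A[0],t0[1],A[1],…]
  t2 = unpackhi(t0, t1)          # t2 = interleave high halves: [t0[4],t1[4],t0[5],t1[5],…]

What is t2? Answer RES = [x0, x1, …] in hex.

t0 = [0xcf, 0xc2, 0xc0, 0xc3, 0xc4, 0x97, 0x2e, 0x35]
t1 = [0xcf, 0xc4, 0xc2, 0x97, 0xc0, 0x2e, 0xc3, 0x35]
t2 = [0xc4, 0xc0, 0x97, 0x2e, 0x2e, 0xc3, 0x35, 0x35]

RES = [ 0xc4  0xc0  0x97  0x2e  0x2e  0xc3  0x35  0x35 ]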